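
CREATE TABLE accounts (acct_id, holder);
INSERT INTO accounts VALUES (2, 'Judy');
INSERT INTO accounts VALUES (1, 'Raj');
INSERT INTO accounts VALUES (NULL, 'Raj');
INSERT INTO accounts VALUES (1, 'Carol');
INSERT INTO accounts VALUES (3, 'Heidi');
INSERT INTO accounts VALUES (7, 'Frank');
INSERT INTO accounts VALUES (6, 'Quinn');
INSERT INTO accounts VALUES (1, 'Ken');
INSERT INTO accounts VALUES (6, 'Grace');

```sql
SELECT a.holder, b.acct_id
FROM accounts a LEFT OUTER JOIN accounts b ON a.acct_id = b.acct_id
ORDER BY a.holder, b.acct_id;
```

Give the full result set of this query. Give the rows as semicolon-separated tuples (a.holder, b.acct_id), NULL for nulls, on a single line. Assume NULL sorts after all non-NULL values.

(Carol, 1); (Carol, 1); (Carol, 1); (Frank, 7); (Grace, 6); (Grace, 6); (Heidi, 3); (Judy, 2); (Ken, 1); (Ken, 1); (Ken, 1); (Quinn, 6); (Quinn, 6); (Raj, 1); (Raj, 1); (Raj, 1); (Raj, NULL)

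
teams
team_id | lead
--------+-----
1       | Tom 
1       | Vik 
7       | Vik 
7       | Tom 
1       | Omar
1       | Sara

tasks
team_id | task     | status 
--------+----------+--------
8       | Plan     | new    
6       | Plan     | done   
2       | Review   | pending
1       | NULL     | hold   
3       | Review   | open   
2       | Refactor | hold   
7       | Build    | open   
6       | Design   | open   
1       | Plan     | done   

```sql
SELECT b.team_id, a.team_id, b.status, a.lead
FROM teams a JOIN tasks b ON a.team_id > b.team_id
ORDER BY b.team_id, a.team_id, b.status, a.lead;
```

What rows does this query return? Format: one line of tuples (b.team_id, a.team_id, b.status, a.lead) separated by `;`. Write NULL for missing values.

INNER JOIN keeps only pairs where the ON condition holds.
Matching on a.team_id > b.team_id.
Matched pairs: 14.

(1, 7, done, Tom); (1, 7, done, Vik); (1, 7, hold, Tom); (1, 7, hold, Vik); (2, 7, hold, Tom); (2, 7, hold, Vik); (2, 7, pending, Tom); (2, 7, pending, Vik); (3, 7, open, Tom); (3, 7, open, Vik); (6, 7, done, Tom); (6, 7, done, Vik); (6, 7, open, Tom); (6, 7, open, Vik)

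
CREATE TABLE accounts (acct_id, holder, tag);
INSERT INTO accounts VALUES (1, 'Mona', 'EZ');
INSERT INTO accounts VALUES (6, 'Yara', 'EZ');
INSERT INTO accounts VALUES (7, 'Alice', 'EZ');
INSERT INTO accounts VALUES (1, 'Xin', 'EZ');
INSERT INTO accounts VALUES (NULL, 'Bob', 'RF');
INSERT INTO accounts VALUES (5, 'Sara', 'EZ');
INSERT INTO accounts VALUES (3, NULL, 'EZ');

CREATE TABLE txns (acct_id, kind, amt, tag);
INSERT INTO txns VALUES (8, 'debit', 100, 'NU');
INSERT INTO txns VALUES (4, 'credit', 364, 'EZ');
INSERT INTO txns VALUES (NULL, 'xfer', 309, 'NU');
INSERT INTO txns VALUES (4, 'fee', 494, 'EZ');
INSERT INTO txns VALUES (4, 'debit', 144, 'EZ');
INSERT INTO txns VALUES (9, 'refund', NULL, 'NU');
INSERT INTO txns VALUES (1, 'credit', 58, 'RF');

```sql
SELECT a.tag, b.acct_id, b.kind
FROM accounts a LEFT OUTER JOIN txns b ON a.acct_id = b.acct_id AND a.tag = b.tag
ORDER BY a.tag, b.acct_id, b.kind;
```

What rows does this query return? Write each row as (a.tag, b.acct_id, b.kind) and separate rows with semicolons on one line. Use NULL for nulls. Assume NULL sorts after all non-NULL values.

LEFT JOIN keeps every row from `accounts`; unmatched rows get NULL for `txns`'s columns.
Matching on a.acct_id = b.acct_id AND a.tag = b.tag. A NULL in a compared column never satisfies the condition.
- a row (acct_id=1, tag=EZ): no match → kept, b columns NULL.
- a row (acct_id=6, tag=EZ): no match → kept, b columns NULL.
- a row (acct_id=7, tag=EZ): no match → kept, b columns NULL.
- a row (acct_id=1, tag=EZ): no match → kept, b columns NULL.
- a row (acct_id=NULL, tag=RF): no match → kept, b columns NULL.
- a row (acct_id=5, tag=EZ): no match → kept, b columns NULL.
- a row (acct_id=3, tag=EZ): no match → kept, b columns NULL.
After projecting and ordering:
a.tag | b.acct_id | b.kind
EZ | NULL | NULL
EZ | NULL | NULL
EZ | NULL | NULL
EZ | NULL | NULL
EZ | NULL | NULL
EZ | NULL | NULL
RF | NULL | NULL

(EZ, NULL, NULL); (EZ, NULL, NULL); (EZ, NULL, NULL); (EZ, NULL, NULL); (EZ, NULL, NULL); (EZ, NULL, NULL); (RF, NULL, NULL)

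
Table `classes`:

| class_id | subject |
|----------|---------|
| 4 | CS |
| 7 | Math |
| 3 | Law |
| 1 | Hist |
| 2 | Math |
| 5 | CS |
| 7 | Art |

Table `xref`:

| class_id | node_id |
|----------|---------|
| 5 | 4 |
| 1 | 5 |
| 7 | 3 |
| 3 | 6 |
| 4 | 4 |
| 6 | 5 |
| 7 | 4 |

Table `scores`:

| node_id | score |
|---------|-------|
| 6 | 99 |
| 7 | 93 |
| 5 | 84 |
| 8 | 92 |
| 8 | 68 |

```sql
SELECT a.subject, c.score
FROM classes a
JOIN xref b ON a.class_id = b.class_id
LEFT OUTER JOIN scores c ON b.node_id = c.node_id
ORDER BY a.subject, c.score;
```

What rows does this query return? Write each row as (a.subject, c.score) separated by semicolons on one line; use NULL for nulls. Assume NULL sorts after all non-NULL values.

(Art, NULL); (Art, NULL); (CS, NULL); (CS, NULL); (Hist, 84); (Law, 99); (Math, NULL); (Math, NULL)

Joins associate left-to-right: classes INNER JOIN xref on class_id gives 8 intermediate row(s).
Then LEFT JOIN `scores c` on node_id: each of those 8 rows is kept; rows whose b.node_id has no match in c get NULL for c's columns.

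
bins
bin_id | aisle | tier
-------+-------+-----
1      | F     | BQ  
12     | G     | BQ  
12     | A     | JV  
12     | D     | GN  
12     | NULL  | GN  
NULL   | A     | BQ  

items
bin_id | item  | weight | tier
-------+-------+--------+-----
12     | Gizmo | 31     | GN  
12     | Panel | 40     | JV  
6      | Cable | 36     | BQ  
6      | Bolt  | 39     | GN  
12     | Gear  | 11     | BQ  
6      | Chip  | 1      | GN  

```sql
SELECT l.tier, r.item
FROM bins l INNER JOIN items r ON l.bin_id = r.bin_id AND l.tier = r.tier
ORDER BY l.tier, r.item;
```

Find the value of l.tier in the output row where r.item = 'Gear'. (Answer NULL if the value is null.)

BQ

INNER JOIN keeps only pairs where the ON condition holds.
Matching on l.bin_id = r.bin_id AND l.tier = r.tier. A NULL in a compared column never satisfies the condition.
Matched pairs: 4.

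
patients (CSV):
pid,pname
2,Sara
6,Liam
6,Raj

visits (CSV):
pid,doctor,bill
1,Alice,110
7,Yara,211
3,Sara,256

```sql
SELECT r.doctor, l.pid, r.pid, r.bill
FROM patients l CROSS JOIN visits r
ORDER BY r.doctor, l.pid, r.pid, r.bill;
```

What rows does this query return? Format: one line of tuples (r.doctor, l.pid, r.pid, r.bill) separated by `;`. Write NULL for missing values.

(Alice, 2, 1, 110); (Alice, 6, 1, 110); (Alice, 6, 1, 110); (Sara, 2, 3, 256); (Sara, 6, 3, 256); (Sara, 6, 3, 256); (Yara, 2, 7, 211); (Yara, 6, 7, 211); (Yara, 6, 7, 211)

CROSS JOIN pairs every row of `patients` with every row of `visits`: 3 × 3 = 9 rows.
After projecting and ordering:
r.doctor | l.pid | r.pid | r.bill
Alice | 2 | 1 | 110
Alice | 6 | 1 | 110
Alice | 6 | 1 | 110
Sara | 2 | 3 | 256
Sara | 6 | 3 | 256
Sara | 6 | 3 | 256
Yara | 2 | 7 | 211
Yara | 6 | 7 | 211
Yara | 6 | 7 | 211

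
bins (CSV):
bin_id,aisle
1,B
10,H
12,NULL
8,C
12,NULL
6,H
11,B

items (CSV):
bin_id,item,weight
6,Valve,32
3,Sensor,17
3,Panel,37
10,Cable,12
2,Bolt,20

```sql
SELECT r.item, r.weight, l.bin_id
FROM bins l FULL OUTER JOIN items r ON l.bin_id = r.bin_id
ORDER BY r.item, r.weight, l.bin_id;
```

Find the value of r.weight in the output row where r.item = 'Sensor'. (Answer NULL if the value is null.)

FULL OUTER JOIN keeps every row from both sides; unmatched rows get NULL for the other side's columns.
Matching on l.bin_id = r.bin_id.
Matched pairs: 2; unmatched l rows kept: 5; unmatched r rows kept: 3.

17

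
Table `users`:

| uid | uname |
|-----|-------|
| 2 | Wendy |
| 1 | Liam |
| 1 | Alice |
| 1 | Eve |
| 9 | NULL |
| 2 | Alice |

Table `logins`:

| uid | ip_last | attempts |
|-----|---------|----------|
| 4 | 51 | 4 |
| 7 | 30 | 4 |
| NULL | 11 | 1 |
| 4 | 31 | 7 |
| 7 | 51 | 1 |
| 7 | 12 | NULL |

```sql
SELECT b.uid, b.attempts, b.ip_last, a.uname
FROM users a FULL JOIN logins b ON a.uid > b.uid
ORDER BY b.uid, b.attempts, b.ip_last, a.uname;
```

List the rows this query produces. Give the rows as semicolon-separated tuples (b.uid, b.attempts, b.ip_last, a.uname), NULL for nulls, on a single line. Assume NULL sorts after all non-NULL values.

(4, 4, 51, NULL); (4, 7, 31, NULL); (7, 1, 51, NULL); (7, 4, 30, NULL); (7, NULL, 12, NULL); (NULL, 1, 11, NULL); (NULL, NULL, NULL, Alice); (NULL, NULL, NULL, Alice); (NULL, NULL, NULL, Eve); (NULL, NULL, NULL, Liam); (NULL, NULL, NULL, Wendy)

FULL OUTER JOIN keeps every row from both sides; unmatched rows get NULL for the other side's columns.
Matching on a.uid > b.uid. A NULL in a compared column never satisfies the condition.
Matched pairs: 5; unmatched a rows kept: 5; unmatched b rows kept: 1.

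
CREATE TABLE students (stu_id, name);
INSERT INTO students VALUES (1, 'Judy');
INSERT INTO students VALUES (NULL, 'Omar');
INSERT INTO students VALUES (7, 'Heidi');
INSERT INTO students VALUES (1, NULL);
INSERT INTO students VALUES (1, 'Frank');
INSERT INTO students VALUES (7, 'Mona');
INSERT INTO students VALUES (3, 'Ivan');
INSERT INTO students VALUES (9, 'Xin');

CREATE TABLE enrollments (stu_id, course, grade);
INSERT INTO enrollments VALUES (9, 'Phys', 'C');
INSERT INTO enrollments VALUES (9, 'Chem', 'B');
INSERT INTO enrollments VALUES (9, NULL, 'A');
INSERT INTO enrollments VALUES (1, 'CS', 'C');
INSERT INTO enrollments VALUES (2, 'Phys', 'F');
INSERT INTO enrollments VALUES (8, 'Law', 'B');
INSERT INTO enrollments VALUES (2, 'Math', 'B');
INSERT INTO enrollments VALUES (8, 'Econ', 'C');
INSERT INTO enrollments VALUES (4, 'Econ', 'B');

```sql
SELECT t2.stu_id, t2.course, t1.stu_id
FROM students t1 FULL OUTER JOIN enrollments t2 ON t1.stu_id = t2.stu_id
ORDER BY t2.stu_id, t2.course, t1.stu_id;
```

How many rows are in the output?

15

FULL OUTER JOIN keeps every row from both sides; unmatched rows get NULL for the other side's columns.
Matching on t1.stu_id = t2.stu_id. A NULL in a compared column never satisfies the condition.
Matched pairs: 6; unmatched t1 rows kept: 4; unmatched t2 rows kept: 5.
Total: 6 matched + 9 padded = 15 rows.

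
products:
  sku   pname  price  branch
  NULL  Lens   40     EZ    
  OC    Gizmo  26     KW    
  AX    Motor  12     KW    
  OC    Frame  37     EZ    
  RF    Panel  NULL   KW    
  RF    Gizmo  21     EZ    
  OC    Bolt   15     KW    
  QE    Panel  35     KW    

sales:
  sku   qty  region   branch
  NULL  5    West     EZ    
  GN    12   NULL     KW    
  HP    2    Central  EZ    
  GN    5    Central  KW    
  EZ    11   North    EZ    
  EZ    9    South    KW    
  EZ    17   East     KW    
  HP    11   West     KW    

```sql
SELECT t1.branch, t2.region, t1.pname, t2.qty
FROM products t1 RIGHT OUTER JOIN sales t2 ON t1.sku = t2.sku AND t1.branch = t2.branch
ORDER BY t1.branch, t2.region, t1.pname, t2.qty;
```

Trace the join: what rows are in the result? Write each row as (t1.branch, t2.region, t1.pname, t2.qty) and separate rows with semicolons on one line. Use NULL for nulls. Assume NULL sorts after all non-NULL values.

RIGHT JOIN keeps every row from `sales`; unmatched rows get NULL for `products`'s columns.
Matching on t1.sku = t2.sku AND t1.branch = t2.branch. A NULL in a compared column never satisfies the condition.
- t1[0] sku=NULL, branch=EZ → no match.
- t1[1] sku=OC, branch=KW → no match.
- t1[2] sku=AX, branch=KW → no match.
- t1[3] sku=OC, branch=EZ → no match.
- t1[4] sku=RF, branch=KW → no match.
- t1[5] sku=RF, branch=EZ → no match.
- t1[6] sku=OC, branch=KW → no match.
- t1[7] sku=QE, branch=KW → no match.
- 8 t2 row(s) had no t1 match → kept, t1 columns NULL.
After projecting and ordering:
t1.branch | t2.region | t1.pname | t2.qty
NULL | Central | NULL | 2
NULL | Central | NULL | 5
NULL | East | NULL | 17
NULL | North | NULL | 11
NULL | South | NULL | 9
NULL | West | NULL | 5
NULL | West | NULL | 11
NULL | NULL | NULL | 12

(NULL, Central, NULL, 2); (NULL, Central, NULL, 5); (NULL, East, NULL, 17); (NULL, North, NULL, 11); (NULL, South, NULL, 9); (NULL, West, NULL, 5); (NULL, West, NULL, 11); (NULL, NULL, NULL, 12)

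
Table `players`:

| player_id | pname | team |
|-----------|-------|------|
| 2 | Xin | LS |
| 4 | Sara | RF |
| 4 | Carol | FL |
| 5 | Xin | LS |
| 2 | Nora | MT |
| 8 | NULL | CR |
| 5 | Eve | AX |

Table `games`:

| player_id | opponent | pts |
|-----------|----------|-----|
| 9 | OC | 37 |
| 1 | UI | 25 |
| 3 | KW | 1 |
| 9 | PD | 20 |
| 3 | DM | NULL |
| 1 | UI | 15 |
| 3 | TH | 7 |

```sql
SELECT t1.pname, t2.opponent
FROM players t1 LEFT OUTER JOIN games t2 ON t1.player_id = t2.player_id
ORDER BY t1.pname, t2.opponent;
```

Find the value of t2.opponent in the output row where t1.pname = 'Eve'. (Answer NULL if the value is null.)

LEFT JOIN keeps every row from `players`; unmatched rows get NULL for `games`'s columns.
Matching on t1.player_id = t2.player_id.
- player_id=2: no t2 row matches, row kept with t2 columns NULL.
- player_id=4: no t2 row matches, row kept with t2 columns NULL.
- player_id=4: no t2 row matches, row kept with t2 columns NULL.
- player_id=5: no t2 row matches, row kept with t2 columns NULL.
- player_id=2: no t2 row matches, row kept with t2 columns NULL.
- player_id=8: no t2 row matches, row kept with t2 columns NULL.
- player_id=5: no t2 row matches, row kept with t2 columns NULL.

NULL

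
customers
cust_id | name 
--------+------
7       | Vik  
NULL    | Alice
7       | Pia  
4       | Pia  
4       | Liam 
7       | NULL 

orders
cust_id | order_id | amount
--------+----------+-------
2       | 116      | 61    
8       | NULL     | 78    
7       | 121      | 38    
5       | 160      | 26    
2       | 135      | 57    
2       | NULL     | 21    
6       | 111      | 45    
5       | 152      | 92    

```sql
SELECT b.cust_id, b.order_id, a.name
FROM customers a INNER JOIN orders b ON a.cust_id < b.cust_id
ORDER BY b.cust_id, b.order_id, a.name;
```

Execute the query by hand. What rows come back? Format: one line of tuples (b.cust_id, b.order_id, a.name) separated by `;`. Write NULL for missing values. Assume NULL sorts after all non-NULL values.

INNER JOIN keeps only pairs where the ON condition holds.
Matching on a.cust_id < b.cust_id. A NULL in a compared column never satisfies the condition.
- a row (cust_id=7): matches 1 b row(s) → 1 output row(s).
- a row (cust_id=NULL): no match → dropped.
- a row (cust_id=7): matches 1 b row(s) → 1 output row(s).
- a row (cust_id=4): matches 5 b row(s) → 5 output row(s).
- a row (cust_id=4): matches 5 b row(s) → 5 output row(s).
- a row (cust_id=7): matches 1 b row(s) → 1 output row(s).

(5, 152, Liam); (5, 152, Pia); (5, 160, Liam); (5, 160, Pia); (6, 111, Liam); (6, 111, Pia); (7, 121, Liam); (7, 121, Pia); (8, NULL, Liam); (8, NULL, Pia); (8, NULL, Pia); (8, NULL, Vik); (8, NULL, NULL)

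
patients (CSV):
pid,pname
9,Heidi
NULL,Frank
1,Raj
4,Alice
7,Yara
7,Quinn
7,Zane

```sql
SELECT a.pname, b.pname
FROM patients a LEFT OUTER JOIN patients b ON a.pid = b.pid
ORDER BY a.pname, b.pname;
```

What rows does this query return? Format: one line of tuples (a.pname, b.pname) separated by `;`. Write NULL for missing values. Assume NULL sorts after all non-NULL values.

(Alice, Alice); (Frank, NULL); (Heidi, Heidi); (Quinn, Quinn); (Quinn, Yara); (Quinn, Zane); (Raj, Raj); (Yara, Quinn); (Yara, Yara); (Yara, Zane); (Zane, Quinn); (Zane, Yara); (Zane, Zane)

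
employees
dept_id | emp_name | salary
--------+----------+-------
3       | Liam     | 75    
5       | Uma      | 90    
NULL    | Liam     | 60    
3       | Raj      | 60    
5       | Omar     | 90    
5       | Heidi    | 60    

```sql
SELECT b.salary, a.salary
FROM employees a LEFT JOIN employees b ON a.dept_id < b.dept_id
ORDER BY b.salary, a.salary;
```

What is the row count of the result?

10

LEFT JOIN keeps every row from `employees a`; unmatched rows get NULL for `employees b`'s columns.
Matching on a.dept_id < b.dept_id. A NULL in a compared column never satisfies the condition.
Matched pairs: 6; unmatched a rows kept: 4.
Total: 6 matched + 4 padded = 10 rows.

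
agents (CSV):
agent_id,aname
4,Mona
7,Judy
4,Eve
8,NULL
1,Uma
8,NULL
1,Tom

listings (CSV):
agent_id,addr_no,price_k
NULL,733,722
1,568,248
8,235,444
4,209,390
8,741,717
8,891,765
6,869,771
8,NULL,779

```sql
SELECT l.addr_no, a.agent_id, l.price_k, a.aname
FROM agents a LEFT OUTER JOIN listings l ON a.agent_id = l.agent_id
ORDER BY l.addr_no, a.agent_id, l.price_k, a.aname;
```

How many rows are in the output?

13

LEFT JOIN keeps every row from `agents`; unmatched rows get NULL for `listings`'s columns.
Matching on a.agent_id = l.agent_id. A NULL in a compared column never satisfies the condition.
- agent_id=4: 1 matching l row(s), so 1 row(s) emitted.
- agent_id=7: no l row matches, row kept with l columns NULL.
- agent_id=4: 1 matching l row(s), so 1 row(s) emitted.
- agent_id=8: 4 matching l row(s), so 4 row(s) emitted.
- agent_id=1: 1 matching l row(s), so 1 row(s) emitted.
- agent_id=8: 4 matching l row(s), so 4 row(s) emitted.
- agent_id=1: 1 matching l row(s), so 1 row(s) emitted.
Total: 12 matched + 1 padded = 13 rows.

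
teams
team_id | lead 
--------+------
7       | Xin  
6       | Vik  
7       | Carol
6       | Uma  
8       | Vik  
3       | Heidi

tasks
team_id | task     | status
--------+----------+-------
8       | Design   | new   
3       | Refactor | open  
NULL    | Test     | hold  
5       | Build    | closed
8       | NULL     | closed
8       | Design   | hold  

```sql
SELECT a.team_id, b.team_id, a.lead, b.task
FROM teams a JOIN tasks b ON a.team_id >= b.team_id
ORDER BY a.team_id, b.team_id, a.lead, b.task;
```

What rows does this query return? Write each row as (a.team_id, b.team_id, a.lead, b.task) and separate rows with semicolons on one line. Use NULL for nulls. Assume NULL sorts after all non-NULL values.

(3, 3, Heidi, Refactor); (6, 3, Uma, Refactor); (6, 3, Vik, Refactor); (6, 5, Uma, Build); (6, 5, Vik, Build); (7, 3, Carol, Refactor); (7, 3, Xin, Refactor); (7, 5, Carol, Build); (7, 5, Xin, Build); (8, 3, Vik, Refactor); (8, 5, Vik, Build); (8, 8, Vik, Design); (8, 8, Vik, Design); (8, 8, Vik, NULL)

INNER JOIN keeps only pairs where the ON condition holds.
Matching on a.team_id >= b.team_id. A NULL in a compared column never satisfies the condition.
Matched pairs: 14.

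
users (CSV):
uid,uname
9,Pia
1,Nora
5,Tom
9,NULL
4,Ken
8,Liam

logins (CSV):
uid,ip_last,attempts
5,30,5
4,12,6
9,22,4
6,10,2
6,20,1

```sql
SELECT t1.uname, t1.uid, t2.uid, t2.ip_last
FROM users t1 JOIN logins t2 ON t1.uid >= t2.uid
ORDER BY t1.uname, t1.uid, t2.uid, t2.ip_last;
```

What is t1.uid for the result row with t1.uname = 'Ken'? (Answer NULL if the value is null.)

4

INNER JOIN keeps only pairs where the ON condition holds.
Matching on t1.uid >= t2.uid.
Matched pairs: 17.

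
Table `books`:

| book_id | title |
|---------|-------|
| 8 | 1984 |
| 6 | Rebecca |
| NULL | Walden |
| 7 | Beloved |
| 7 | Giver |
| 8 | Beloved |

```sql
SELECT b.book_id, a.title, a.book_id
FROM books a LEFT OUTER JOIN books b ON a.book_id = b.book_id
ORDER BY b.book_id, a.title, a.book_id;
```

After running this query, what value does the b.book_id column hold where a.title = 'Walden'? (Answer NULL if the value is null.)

NULL

LEFT JOIN keeps every row from `books a`; unmatched rows get NULL for `books b`'s columns.
Matching on a.book_id = b.book_id. A NULL in a compared column never satisfies the condition.
- a (book_id=8) pairs with 2 row(s) of b.
- a (book_id=6) pairs with 1 row(s) of b.
- a (book_id=NULL) has no partner → padded with NULL.
- a (book_id=7) pairs with 2 row(s) of b.
- a (book_id=7) pairs with 2 row(s) of b.
- a (book_id=8) pairs with 2 row(s) of b.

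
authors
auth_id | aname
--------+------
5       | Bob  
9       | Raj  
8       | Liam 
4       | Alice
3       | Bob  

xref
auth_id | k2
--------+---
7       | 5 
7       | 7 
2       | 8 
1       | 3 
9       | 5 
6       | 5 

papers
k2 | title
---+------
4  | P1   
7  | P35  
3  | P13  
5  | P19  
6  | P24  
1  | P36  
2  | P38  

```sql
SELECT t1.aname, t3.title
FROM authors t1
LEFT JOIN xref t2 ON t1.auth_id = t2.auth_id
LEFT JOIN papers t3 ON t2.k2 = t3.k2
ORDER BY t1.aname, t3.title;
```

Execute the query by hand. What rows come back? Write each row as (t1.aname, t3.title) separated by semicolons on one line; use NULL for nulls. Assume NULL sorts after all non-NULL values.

Step 1 — t1 LEFT JOIN t2 on auth_id → 5 row(s).
Then LEFT JOIN `papers t3` on k2: each of those 5 rows is kept; rows whose t2.k2 has no match in t3 get NULL for t3's columns.

(Alice, NULL); (Bob, NULL); (Bob, NULL); (Liam, NULL); (Raj, P19)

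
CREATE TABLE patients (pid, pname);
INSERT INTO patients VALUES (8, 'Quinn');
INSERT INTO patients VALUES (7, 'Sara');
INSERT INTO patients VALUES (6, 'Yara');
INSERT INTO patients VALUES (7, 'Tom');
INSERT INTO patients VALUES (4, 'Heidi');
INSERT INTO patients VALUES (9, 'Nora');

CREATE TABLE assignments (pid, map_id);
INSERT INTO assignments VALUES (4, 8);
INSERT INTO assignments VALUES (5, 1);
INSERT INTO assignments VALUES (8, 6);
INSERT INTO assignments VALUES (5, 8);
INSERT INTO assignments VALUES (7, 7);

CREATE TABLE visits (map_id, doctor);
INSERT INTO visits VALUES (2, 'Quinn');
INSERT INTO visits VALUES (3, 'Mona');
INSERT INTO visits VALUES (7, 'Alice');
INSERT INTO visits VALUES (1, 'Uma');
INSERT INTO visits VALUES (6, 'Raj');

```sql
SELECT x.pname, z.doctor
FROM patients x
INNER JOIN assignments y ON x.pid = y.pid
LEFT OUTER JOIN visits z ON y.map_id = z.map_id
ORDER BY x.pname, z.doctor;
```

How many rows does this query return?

4

Step 1 — x INNER JOIN y on pid → 4 row(s).
Then LEFT JOIN `visits z` on map_id: each of those 4 rows is kept; rows whose y.map_id has no match in z get NULL for z's columns.
Result: 4 row(s).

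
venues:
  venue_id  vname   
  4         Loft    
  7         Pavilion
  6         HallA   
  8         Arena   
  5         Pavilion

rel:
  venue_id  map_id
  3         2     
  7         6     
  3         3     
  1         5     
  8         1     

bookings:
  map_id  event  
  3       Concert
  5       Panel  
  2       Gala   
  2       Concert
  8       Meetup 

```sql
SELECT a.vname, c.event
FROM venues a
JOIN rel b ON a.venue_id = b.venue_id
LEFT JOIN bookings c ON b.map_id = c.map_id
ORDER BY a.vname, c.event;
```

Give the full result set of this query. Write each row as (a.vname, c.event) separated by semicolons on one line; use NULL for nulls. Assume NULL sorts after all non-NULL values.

Joins associate left-to-right: venues INNER JOIN rel on venue_id gives 2 intermediate row(s).
Then LEFT JOIN `bookings c` on map_id: each of those 2 rows is kept; rows whose b.map_id has no match in c get NULL for c's columns.

(Arena, NULL); (Pavilion, NULL)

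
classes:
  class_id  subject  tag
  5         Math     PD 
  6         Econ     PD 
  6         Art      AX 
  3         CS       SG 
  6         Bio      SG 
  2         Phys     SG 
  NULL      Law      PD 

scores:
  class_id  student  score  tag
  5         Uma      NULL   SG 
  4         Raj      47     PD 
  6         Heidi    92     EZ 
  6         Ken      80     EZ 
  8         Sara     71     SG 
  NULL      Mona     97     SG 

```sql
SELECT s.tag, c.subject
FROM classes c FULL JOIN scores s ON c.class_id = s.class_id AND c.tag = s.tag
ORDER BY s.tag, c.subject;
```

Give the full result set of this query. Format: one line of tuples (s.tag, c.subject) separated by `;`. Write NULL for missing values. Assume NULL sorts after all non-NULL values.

FULL OUTER JOIN keeps every row from both sides; unmatched rows get NULL for the other side's columns.
Matching on c.class_id = s.class_id AND c.tag = s.tag. A NULL in a compared column never satisfies the condition.
Matched pairs: 0; unmatched c rows kept: 7; unmatched s rows kept: 6.

(EZ, NULL); (EZ, NULL); (PD, NULL); (SG, NULL); (SG, NULL); (SG, NULL); (NULL, Art); (NULL, Bio); (NULL, CS); (NULL, Econ); (NULL, Law); (NULL, Math); (NULL, Phys)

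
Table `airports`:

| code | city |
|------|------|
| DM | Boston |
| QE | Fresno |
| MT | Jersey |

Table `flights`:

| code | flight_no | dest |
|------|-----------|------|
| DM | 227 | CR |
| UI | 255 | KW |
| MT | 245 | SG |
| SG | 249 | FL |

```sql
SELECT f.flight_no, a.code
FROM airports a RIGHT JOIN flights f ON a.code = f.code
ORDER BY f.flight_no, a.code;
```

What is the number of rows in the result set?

RIGHT JOIN keeps every row from `flights`; unmatched rows get NULL for `airports`'s columns.
Matching on a.code = f.code.
- a (code=DM) pairs with 1 row(s) of f.
- a (code=QE) has no partner in f.
- a (code=MT) pairs with 1 row(s) of f.
- 2 f row(s) had no a match → kept, a columns NULL.
Total: 2 matched + 2 padded = 4 rows.

4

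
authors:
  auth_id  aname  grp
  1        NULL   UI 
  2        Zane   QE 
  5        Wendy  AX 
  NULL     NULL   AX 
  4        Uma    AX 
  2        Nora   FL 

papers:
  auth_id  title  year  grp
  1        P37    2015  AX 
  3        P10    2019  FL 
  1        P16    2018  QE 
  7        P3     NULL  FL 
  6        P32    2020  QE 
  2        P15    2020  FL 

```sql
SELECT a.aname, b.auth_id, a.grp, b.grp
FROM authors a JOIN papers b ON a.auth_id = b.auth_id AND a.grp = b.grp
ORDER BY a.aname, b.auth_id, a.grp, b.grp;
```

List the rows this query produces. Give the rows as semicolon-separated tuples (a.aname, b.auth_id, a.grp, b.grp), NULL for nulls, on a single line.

(Nora, 2, FL, FL)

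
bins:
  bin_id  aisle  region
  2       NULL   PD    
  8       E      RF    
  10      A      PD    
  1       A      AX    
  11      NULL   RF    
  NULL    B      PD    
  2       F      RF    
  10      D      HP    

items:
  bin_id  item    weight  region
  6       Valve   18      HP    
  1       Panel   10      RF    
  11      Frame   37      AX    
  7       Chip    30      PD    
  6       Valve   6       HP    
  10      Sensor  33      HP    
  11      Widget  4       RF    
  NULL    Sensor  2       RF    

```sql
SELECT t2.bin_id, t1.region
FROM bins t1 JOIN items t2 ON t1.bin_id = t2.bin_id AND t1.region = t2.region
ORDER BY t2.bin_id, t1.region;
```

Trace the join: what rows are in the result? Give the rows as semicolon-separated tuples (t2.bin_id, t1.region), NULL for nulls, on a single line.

(10, HP); (11, RF)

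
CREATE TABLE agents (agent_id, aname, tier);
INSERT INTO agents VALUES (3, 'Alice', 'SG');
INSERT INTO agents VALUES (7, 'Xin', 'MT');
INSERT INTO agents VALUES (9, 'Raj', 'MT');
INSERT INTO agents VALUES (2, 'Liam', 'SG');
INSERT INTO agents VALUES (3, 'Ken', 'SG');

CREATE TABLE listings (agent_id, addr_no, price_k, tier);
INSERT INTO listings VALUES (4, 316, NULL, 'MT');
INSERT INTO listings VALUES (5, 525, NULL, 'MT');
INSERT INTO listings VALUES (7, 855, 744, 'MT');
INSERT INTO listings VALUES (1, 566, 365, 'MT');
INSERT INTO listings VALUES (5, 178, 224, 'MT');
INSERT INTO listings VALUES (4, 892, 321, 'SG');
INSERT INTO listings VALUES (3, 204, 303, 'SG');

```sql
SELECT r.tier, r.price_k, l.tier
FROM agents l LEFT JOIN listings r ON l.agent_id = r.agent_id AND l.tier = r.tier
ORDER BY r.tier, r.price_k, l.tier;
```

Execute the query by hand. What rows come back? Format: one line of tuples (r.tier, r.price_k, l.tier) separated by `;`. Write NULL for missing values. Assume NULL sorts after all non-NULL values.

LEFT JOIN keeps every row from `agents`; unmatched rows get NULL for `listings`'s columns.
Matching on l.agent_id = r.agent_id AND l.tier = r.tier.
- l row (agent_id=3, tier=SG): matches 1 r row(s) → 1 output row(s).
- l row (agent_id=7, tier=MT): matches 1 r row(s) → 1 output row(s).
- l row (agent_id=9, tier=MT): no match → kept, r columns NULL.
- l row (agent_id=2, tier=SG): no match → kept, r columns NULL.
- l row (agent_id=3, tier=SG): matches 1 r row(s) → 1 output row(s).
After projecting and ordering:
r.tier | r.price_k | l.tier
MT | 744 | MT
SG | 303 | SG
SG | 303 | SG
NULL | NULL | MT
NULL | NULL | SG

(MT, 744, MT); (SG, 303, SG); (SG, 303, SG); (NULL, NULL, MT); (NULL, NULL, SG)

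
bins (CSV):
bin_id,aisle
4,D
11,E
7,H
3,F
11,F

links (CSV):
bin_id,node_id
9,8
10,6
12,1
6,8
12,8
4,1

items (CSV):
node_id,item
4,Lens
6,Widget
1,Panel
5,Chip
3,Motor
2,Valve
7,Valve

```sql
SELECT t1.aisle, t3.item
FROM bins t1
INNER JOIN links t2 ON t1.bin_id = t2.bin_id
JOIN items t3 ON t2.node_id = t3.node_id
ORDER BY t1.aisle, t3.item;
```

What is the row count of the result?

Joins associate left-to-right: bins INNER JOIN links on bin_id gives 1 intermediate row(s).
Then INNER JOIN `items t3` on node_id: keep only rows whose t2.node_id appears in t3.
Result: 1 row(s).

1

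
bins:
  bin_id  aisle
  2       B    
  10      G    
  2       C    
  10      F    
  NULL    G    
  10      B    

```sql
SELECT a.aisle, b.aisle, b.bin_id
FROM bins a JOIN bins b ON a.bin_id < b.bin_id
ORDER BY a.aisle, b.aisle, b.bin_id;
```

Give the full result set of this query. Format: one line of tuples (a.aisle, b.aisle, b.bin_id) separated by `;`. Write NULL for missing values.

(B, B, 10); (B, F, 10); (B, G, 10); (C, B, 10); (C, F, 10); (C, G, 10)

INNER JOIN keeps only pairs where the ON condition holds.
Matching on a.bin_id < b.bin_id. A NULL in a compared column never satisfies the condition.
- a row (bin_id=2): matches 3 b row(s) → 3 output row(s).
- a row (bin_id=10): no match → dropped.
- a row (bin_id=2): matches 3 b row(s) → 3 output row(s).
- a row (bin_id=10): no match → dropped.
- a row (bin_id=NULL): no match → dropped.
- a row (bin_id=10): no match → dropped.
After projecting and ordering:
a.aisle | b.aisle | b.bin_id
B | B | 10
B | F | 10
B | G | 10
C | B | 10
C | F | 10
C | G | 10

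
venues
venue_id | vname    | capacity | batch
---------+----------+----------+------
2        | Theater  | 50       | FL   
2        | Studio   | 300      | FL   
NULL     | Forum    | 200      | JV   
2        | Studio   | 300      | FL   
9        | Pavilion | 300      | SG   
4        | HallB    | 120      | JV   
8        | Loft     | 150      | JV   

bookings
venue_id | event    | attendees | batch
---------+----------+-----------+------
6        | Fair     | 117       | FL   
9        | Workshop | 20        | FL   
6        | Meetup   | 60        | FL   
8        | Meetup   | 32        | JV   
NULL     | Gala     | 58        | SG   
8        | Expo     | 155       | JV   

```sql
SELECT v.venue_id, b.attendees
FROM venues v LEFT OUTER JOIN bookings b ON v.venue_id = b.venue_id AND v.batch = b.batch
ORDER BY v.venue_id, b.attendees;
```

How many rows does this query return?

8

LEFT JOIN keeps every row from `venues`; unmatched rows get NULL for `bookings`'s columns.
Matching on v.venue_id = b.venue_id AND v.batch = b.batch. A NULL in a compared column never satisfies the condition.
Matched pairs: 2; unmatched v rows kept: 6.
Total: 2 matched + 6 padded = 8 rows.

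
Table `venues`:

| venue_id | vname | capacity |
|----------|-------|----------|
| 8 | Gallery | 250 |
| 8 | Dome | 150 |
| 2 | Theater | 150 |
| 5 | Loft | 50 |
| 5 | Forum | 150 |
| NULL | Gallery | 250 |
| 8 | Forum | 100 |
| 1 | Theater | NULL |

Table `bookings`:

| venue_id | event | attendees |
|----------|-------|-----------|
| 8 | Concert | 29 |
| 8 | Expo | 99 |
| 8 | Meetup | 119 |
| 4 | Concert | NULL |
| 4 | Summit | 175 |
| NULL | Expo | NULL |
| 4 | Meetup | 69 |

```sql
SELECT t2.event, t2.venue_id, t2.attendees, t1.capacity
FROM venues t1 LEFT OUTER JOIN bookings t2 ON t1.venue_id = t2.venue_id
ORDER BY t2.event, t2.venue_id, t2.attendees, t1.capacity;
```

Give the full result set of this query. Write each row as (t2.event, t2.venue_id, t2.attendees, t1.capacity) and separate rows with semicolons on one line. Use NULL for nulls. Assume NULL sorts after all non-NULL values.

(Concert, 8, 29, 100); (Concert, 8, 29, 150); (Concert, 8, 29, 250); (Expo, 8, 99, 100); (Expo, 8, 99, 150); (Expo, 8, 99, 250); (Meetup, 8, 119, 100); (Meetup, 8, 119, 150); (Meetup, 8, 119, 250); (NULL, NULL, NULL, 50); (NULL, NULL, NULL, 150); (NULL, NULL, NULL, 150); (NULL, NULL, NULL, 250); (NULL, NULL, NULL, NULL)

LEFT JOIN keeps every row from `venues`; unmatched rows get NULL for `bookings`'s columns.
Matching on t1.venue_id = t2.venue_id. A NULL in a compared column never satisfies the condition.
- t1 row (venue_id=8): matches 3 t2 row(s) → 3 output row(s).
- t1 row (venue_id=8): matches 3 t2 row(s) → 3 output row(s).
- t1 row (venue_id=2): no match → kept, t2 columns NULL.
- t1 row (venue_id=5): no match → kept, t2 columns NULL.
- t1 row (venue_id=5): no match → kept, t2 columns NULL.
- t1 row (venue_id=NULL): no match → kept, t2 columns NULL.
- t1 row (venue_id=8): matches 3 t2 row(s) → 3 output row(s).
- t1 row (venue_id=1): no match → kept, t2 columns NULL.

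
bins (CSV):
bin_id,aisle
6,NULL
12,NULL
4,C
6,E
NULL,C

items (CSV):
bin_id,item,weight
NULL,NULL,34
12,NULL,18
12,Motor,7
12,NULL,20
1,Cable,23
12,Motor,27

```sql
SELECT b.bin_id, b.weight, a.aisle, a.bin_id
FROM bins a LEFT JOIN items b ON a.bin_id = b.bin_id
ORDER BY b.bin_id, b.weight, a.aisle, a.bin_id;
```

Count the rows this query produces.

LEFT JOIN keeps every row from `bins`; unmatched rows get NULL for `items`'s columns.
Matching on a.bin_id = b.bin_id. A NULL in a compared column never satisfies the condition.
Matched pairs: 4; unmatched a rows kept: 4.
Total: 4 matched + 4 padded = 8 rows.

8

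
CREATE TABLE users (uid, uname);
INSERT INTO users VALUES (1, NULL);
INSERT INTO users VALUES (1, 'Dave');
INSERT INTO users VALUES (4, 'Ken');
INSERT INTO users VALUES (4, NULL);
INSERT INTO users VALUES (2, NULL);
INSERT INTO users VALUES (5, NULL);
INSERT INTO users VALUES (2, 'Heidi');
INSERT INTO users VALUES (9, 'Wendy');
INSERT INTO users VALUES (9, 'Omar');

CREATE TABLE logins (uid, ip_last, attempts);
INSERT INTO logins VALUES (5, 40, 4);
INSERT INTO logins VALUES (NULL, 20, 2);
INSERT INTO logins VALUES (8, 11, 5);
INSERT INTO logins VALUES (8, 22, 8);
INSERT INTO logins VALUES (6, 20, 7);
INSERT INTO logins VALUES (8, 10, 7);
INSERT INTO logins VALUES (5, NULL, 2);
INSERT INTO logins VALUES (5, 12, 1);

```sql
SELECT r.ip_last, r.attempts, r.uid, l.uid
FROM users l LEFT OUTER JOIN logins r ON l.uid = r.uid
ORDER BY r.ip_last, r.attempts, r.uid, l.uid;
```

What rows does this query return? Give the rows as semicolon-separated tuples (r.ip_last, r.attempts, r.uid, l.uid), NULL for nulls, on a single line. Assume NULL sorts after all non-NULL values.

(12, 1, 5, 5); (40, 4, 5, 5); (NULL, 2, 5, 5); (NULL, NULL, NULL, 1); (NULL, NULL, NULL, 1); (NULL, NULL, NULL, 2); (NULL, NULL, NULL, 2); (NULL, NULL, NULL, 4); (NULL, NULL, NULL, 4); (NULL, NULL, NULL, 9); (NULL, NULL, NULL, 9)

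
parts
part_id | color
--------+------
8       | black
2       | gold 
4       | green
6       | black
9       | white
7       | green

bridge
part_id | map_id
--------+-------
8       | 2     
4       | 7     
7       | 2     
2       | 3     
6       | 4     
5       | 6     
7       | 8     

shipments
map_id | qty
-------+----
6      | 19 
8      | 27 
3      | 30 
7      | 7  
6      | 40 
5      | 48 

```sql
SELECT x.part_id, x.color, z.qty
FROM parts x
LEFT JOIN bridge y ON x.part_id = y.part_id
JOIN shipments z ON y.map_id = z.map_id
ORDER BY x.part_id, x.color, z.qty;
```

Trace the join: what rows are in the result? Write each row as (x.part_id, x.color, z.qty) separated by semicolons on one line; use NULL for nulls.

(2, gold, 30); (4, green, 7); (7, green, 27)

Evaluate left to right. First `parts x LEFT JOIN bridge y` on part_id: 7 row(s).
Then INNER JOIN `shipments z` on map_id: keep only rows whose y.map_id appears in z.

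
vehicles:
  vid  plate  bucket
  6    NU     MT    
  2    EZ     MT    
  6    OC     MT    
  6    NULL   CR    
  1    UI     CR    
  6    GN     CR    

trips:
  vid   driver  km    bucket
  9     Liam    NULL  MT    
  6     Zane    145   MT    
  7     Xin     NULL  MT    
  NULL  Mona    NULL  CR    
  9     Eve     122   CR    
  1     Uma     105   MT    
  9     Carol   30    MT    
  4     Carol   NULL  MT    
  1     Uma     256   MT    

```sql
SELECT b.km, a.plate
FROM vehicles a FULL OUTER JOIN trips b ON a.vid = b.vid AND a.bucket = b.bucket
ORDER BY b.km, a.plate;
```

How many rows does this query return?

FULL OUTER JOIN keeps every row from both sides; unmatched rows get NULL for the other side's columns.
Matching on a.vid = b.vid AND a.bucket = b.bucket. A NULL in a compared column never satisfies the condition.
- a[0] vid=6, bucket=MT → 1 match(es) in b → 1 row(s).
- a[1] vid=2, bucket=MT → no match; kept with NULLs on the b side.
- a[2] vid=6, bucket=MT → 1 match(es) in b → 1 row(s).
- a[3] vid=6, bucket=CR → no match; kept with NULLs on the b side.
- a[4] vid=1, bucket=CR → no match; kept with NULLs on the b side.
- a[5] vid=6, bucket=CR → no match; kept with NULLs on the b side.
- 8 row(s) from b found no a partner → padded with NULL.
Total: 2 matched + 12 padded = 14 rows.

14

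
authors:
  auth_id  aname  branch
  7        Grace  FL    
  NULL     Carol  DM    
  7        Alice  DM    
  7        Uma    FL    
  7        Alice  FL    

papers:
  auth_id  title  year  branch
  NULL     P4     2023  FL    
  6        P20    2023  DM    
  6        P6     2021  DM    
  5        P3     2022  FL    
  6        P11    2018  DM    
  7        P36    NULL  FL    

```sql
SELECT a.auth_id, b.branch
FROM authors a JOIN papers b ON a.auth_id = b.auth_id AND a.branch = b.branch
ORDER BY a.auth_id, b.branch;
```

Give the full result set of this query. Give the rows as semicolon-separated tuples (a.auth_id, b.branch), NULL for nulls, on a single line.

(7, FL); (7, FL); (7, FL)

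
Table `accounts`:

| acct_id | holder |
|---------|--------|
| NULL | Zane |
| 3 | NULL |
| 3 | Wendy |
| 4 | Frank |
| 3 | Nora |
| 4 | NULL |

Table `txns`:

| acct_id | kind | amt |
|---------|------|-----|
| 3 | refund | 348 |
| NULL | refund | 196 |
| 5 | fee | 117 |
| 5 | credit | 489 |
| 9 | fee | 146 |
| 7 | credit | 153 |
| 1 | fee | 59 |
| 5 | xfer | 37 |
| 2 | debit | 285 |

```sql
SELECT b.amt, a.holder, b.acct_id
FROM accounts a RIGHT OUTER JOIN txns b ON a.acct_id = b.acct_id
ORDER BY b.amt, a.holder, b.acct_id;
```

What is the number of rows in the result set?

RIGHT JOIN keeps every row from `txns`; unmatched rows get NULL for `accounts`'s columns.
Matching on a.acct_id = b.acct_id. A NULL in a compared column never satisfies the condition.
- acct_id=NULL: no matching b row.
- acct_id=3: 1 matching b row(s), so 1 row(s) emitted.
- acct_id=3: 1 matching b row(s), so 1 row(s) emitted.
- acct_id=4: no matching b row.
- acct_id=3: 1 matching b row(s), so 1 row(s) emitted.
- acct_id=4: no matching b row.
- 8 row(s) from b found no a partner → padded with NULL.
Total: 3 matched + 8 padded = 11 rows.

11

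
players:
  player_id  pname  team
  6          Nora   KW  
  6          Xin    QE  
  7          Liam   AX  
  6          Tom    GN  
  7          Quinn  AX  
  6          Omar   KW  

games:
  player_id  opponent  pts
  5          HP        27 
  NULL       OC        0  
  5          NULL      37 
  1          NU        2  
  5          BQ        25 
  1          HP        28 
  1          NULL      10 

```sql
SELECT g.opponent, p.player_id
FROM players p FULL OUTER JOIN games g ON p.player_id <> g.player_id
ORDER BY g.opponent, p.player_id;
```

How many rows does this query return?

37

FULL OUTER JOIN keeps every row from both sides; unmatched rows get NULL for the other side's columns.
Matching on p.player_id <> g.player_id. A NULL in a compared column never satisfies the condition.
- p[0] player_id=6 → 6 match(es) in g → 6 row(s).
- p[1] player_id=6 → 6 match(es) in g → 6 row(s).
- p[2] player_id=7 → 6 match(es) in g → 6 row(s).
- p[3] player_id=6 → 6 match(es) in g → 6 row(s).
- p[4] player_id=7 → 6 match(es) in g → 6 row(s).
- p[5] player_id=6 → 6 match(es) in g → 6 row(s).
- 1 row(s) from g found no p partner → padded with NULL.
Total: 36 matched + 1 padded = 37 rows.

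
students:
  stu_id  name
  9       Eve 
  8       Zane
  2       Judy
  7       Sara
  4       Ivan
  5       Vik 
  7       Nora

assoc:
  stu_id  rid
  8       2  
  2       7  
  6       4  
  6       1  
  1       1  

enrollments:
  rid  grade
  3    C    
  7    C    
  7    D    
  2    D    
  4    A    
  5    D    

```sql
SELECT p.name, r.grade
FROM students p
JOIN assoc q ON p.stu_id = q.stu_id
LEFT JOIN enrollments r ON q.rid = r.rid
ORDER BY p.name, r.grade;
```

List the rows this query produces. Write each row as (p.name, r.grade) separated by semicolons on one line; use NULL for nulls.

(Judy, C); (Judy, D); (Zane, D)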